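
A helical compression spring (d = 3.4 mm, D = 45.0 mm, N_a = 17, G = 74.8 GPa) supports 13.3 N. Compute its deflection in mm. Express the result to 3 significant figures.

k = Gd⁴/(8D³N_a) = (74.8×10³)(3.4⁴)/(8·45.0³·17) = 0.80657 N/mm
δ = F/k = 13.3 / 0.80657 = 16.49 mm

16.5 mm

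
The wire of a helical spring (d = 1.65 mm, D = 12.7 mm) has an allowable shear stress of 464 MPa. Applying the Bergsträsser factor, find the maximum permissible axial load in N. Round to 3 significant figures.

54.6 N

C = D/d = 12.7/1.65 = 7.6970
K_B = (4C+2)/(4C−3) = 32.788/27.788 = 1.1799
τ_max = K·8FD/(πd³) → F_max = τ_allow·πd³/(8DK)
F_max = 464·π·1.65³/(8·12.7·1.1799) = 6548.2/119.88 = 54.622 N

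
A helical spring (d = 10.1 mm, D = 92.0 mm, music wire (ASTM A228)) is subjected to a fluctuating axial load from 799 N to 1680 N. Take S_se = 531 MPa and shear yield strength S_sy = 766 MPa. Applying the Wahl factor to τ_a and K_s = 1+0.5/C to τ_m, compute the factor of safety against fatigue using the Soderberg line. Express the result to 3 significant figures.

1.65

C = D/d = 92.0/10.1 = 9.1089; K_W = (4C−1)/(4C−4)+0.615/C = 1.1600; K_s = 1+0.5/C = 1.0549
F_a = (F_max−F_min)/2 = 440.5 N; F_m = (F_max+F_min)/2 = 1239.5 N
τ_a = K_W·8F_aD/(πd³) = 1.1600 × 100.16 = 116.19 MPa
τ_m = K_s·8F_mD/(πd³) = 1.0549 × 281.85 = 297.32 MPa
Soderberg: 1/n_f = τ_a/S_se + τ_m/S_sy = 116.19/531 + 297.32/766 = 0.21881 + 0.38814 = 0.60696
n_f = 1/0.60696 = 1.648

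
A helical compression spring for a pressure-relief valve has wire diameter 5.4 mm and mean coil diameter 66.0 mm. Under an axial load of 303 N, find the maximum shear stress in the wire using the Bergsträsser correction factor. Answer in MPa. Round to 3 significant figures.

Spring index C = D/d = 66.0/5.4 = 12.2222
K_B = (4C+2)/(4C−3) = 50.889/45.889 = 1.1090
τ₀ = 8FD/(πd³) = 8·303·66.0/(π·5.4³) = 159984/494.69 = 323.4 MPa
τ_max = K·τ₀ = 1.1090 × 323.4 = 358.64 MPa

359 MPa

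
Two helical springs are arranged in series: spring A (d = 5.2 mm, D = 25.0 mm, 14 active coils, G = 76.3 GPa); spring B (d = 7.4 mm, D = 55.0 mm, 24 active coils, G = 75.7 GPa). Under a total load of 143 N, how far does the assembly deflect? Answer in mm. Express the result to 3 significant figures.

k_A = Gd⁴/(8D³N_a) = (76.3×10³)(5.2⁴)/(8·25.0³·14) = 31.879 N/mm
k_B = Gd⁴/(8D³N_a) = (75.7×10³)(7.4⁴)/(8·55.0³·24) = 7.1061 N/mm
Series: 1/k_eq = 1/31.879 + 1/7.1061 = 0.17209; k_eq = 5.8108 N/mm
δ = F/k_eq = 143/5.8108 = 24.609 mm

24.6 mm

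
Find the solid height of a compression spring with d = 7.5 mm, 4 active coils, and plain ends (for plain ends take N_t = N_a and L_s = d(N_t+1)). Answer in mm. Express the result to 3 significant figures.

plain ends: N_t = N_a = 4
L_s = d·(N_t+1) = 7.5 × 5 = 37.5 mm

37.5 mm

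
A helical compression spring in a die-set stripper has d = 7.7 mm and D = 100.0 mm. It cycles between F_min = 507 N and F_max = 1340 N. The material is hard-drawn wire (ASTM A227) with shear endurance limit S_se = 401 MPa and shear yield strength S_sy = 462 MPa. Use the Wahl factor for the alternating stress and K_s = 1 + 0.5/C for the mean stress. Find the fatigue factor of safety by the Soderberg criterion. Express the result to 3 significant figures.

C = D/d = 100.0/7.7 = 12.9870; K_W = (4C−1)/(4C−4)+0.615/C = 1.1099; K_s = 1+0.5/C = 1.0385
F_a = (F_max−F_min)/2 = 416.5 N; F_m = (F_max+F_min)/2 = 923.5 N
τ_a = K_W·8F_aD/(πd³) = 1.1099 × 232.32 = 257.86 MPa
τ_m = K_s·8F_mD/(πd³) = 1.0385 × 515.12 = 534.95 MPa
Soderberg: 1/n_f = τ_a/S_se + τ_m/S_sy = 257.86/401 + 534.95/462 = 0.64303 + 1.15790 = 1.8009
n_f = 1/1.8009 = 0.5553

0.555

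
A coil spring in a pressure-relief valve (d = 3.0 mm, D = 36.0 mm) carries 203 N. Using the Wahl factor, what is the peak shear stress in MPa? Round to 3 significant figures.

Spring index C = D/d = 36.0/3.0 = 12.0000
K_W = (4C−1)/(4C−4) + 0.615/C = 47.000/44.000 + 0.0512 = 1.1194
τ₀ = 8FD/(πd³) = 8·203·36.0/(π·3.0³) = 58464/84.823 = 689.25 MPa
τ_max = K·τ₀ = 1.1194 × 689.25 = 771.57 MPa

772 MPa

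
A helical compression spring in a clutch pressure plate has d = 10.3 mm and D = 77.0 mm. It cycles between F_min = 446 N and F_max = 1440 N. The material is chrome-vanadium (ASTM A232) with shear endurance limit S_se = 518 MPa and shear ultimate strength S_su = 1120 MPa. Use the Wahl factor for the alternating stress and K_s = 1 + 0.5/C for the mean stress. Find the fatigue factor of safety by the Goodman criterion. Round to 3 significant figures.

C = D/d = 77.0/10.3 = 7.4757; K_W = (4C−1)/(4C−4)+0.615/C = 1.1981; K_s = 1+0.5/C = 1.0669
F_a = (F_max−F_min)/2 = 497 N; F_m = (F_max+F_min)/2 = 943 N
τ_a = K_W·8F_aD/(πd³) = 1.1981 × 89.182 = 106.85 MPa
τ_m = K_s·8F_mD/(πd³) = 1.0669 × 169.21 = 180.53 MPa
Goodman: 1/n_f = τ_a/S_se + τ_m/S_su = 106.85/518 + 180.53/1120 = 0.20627 + 0.16119 = 0.36746
n_f = 1/0.36746 = 2.721

2.72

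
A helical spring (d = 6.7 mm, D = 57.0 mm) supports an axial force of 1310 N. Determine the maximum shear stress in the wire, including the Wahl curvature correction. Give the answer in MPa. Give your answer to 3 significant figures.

Spring index C = D/d = 57.0/6.7 = 8.5075
K_W = (4C−1)/(4C−4) + 0.615/C = 33.030/30.030 + 0.0723 = 1.1722
τ₀ = 8FD/(πd³) = 8·1310·57.0/(π·6.7³) = 597360/944.87 = 632.21 MPa
τ_max = K·τ₀ = 1.1722 × 632.21 = 741.07 MPa

741 MPa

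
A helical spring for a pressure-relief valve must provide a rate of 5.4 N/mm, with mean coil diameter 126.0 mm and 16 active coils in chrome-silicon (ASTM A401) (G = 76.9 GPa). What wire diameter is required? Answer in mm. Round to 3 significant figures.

d = (8D³N_a·k / G)^(1/4) = (8·126.0³·16·5.4 / (76.9×10³))^0.25
  = (17980)^0.25 = 11.5797 mm

11.6 mm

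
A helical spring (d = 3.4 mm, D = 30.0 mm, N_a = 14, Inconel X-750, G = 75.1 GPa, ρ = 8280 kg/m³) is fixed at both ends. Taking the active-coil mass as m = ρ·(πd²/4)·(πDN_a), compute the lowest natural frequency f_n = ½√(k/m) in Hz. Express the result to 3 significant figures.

91.5 Hz

k = Gd⁴/(8D³N_a) = (75.1×10³)(3.4⁴)/(8·30.0³·14) = 3.3187 N/mm = 3318.7 N/m
Wire length L = πDN_a = π·30.0·14 = 1319.5 mm
m = ρ·(πd²/4)·L = 8280 × 9.0792×10⁻⁶ m² × 1.3195 m = 0.099192 kg
f_n = ½√(k/m) = 0.5·√(3318.7/0.099192) = 0.5·√(33458) = 91.457 Hz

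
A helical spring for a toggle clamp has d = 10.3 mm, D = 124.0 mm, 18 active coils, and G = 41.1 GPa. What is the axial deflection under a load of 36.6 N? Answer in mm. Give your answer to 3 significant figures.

k = Gd⁴/(8D³N_a) = (41.1×10³)(10.3⁴)/(8·124.0³·18) = 1.6849 N/mm
δ = F/k = 36.6 / 1.6849 = 21.723 mm

21.7 mm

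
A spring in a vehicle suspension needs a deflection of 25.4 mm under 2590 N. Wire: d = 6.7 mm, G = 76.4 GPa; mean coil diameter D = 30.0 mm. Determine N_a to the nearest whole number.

7

Required rate k = F/δ = 2590/25.4 = 101.97 N/mm
N_a = Gd⁴/(8D³k) = (76.4×10³ × 6.7⁴)/(8 × 30.0³ × 101.97)
    = 1.53955e+08 / 2.20252e+07 = 6.99 → 7 coils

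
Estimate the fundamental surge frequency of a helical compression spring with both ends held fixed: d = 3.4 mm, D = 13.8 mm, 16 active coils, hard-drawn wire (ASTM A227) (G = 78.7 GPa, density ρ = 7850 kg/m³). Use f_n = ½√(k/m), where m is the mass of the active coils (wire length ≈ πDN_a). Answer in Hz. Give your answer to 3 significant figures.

k = Gd⁴/(8D³N_a) = (78.7×10³)(3.4⁴)/(8·13.8³·16) = 31.264 N/mm = 31264 N/m
Wire length L = πDN_a = π·13.8·16 = 693.66 mm
m = ρ·(πd²/4)·L = 7850 × 9.0792×10⁻⁶ m² × 0.69366 m = 0.049439 kg
f_n = ½√(k/m) = 0.5·√(31264/0.049439) = 0.5·√(6.3238e+05) = 397.61 Hz

398 Hz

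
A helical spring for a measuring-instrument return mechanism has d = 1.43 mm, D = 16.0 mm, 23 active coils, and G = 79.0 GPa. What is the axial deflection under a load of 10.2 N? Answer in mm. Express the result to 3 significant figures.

23.3 mm

k = Gd⁴/(8D³N_a) = (79.0×10³)(1.43⁴)/(8·16.0³·23) = 0.43832 N/mm
δ = F/k = 10.2 / 0.43832 = 23.271 mm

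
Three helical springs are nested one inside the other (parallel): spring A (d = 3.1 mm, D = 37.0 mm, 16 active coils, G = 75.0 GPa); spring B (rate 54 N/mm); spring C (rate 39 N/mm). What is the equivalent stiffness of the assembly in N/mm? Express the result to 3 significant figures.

94.1 N/mm

k_A = Gd⁴/(8D³N_a) = (75.0×10³)(3.1⁴)/(8·37.0³·16) = 1.0683 N/mm
Parallel: k_eq = 1.0683 + 54 + 39 = 94.068 N/mm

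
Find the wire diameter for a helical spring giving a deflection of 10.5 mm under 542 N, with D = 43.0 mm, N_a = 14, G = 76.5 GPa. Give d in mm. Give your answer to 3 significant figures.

Required rate k = F/δ = 542/10.5 = 51.619 N/mm
d = (8D³N_a·k / G)^(1/4) = (8·43.0³·14·51.619 / (76.5×10³))^0.25
  = (6008.6)^0.25 = 8.8043 mm

8.80 mm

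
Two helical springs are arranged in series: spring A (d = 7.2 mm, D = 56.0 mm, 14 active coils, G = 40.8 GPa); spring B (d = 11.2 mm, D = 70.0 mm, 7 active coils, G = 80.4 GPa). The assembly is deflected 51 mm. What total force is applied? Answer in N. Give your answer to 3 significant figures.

k_A = Gd⁴/(8D³N_a) = (40.8×10³)(7.2⁴)/(8·56.0³·14) = 5.5745 N/mm
k_B = Gd⁴/(8D³N_a) = (80.4×10³)(11.2⁴)/(8·70.0³·7) = 65.864 N/mm
Series: 1/k_eq = 1/5.5745 + 1/65.864 = 0.19457; k_eq = 5.1395 N/mm
F = k_eq·δ = 5.1395·51 = 262.12 N

262 N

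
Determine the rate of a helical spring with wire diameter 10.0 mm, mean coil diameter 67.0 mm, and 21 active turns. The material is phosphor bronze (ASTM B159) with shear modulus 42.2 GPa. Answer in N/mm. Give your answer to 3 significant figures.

8.35 N/mm

k = Gd⁴/(8D³N_a) = (42.2×10³ × 10.0⁴) / (8 × 67.0³ × 21)
  = 4.22e+08 / 5.05282e+07 = 8.3518 N/mm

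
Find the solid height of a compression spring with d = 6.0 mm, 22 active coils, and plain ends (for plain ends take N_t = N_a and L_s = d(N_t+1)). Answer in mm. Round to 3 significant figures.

plain ends: N_t = N_a = 22
L_s = d·(N_t+1) = 6.0 × 23 = 138 mm

138 mm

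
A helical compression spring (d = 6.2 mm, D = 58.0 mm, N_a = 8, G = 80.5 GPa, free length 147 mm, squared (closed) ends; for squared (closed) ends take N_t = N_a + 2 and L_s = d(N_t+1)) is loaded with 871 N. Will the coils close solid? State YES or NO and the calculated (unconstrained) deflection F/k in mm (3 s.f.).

k = Gd⁴/(8D³N_a) = (80.5×10³)(6.2⁴)/(8·58.0³·8) = 9.5257 N/mm
N_t = 10; L_s = 6.2·11 = 68.2 mm; δ_solid = L₀ − L_s = 147 − 68.2 = 78.8 mm
δ = F/k = 871/9.5257 = 91.436 mm
δ ≥ δ_solid → spring goes solid

YES, δ = 91.4 mm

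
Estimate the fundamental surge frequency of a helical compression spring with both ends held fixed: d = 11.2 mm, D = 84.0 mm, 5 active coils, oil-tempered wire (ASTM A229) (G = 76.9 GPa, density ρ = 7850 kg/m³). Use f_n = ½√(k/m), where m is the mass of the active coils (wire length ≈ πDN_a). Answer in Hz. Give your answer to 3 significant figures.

112 Hz

k = Gd⁴/(8D³N_a) = (76.9×10³)(11.2⁴)/(8·84.0³·5) = 51.039 N/mm = 51039 N/m
Wire length L = πDN_a = π·84.0·5 = 1319.5 mm
m = ρ·(πd²/4)·L = 7850 × 98.52×10⁻⁶ m² × 1.3195 m = 1.0205 kg
f_n = ½√(k/m) = 0.5·√(51039/1.0205) = 0.5·√(50016) = 111.82 Hz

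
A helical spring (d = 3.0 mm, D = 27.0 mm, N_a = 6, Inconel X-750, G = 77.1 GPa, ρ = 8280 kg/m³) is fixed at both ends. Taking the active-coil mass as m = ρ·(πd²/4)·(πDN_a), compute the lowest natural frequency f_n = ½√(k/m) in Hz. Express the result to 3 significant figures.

k = Gd⁴/(8D³N_a) = (77.1×10³)(3.0⁴)/(8·27.0³·6) = 6.6101 N/mm = 6610.1 N/m
Wire length L = πDN_a = π·27.0·6 = 508.94 mm
m = ρ·(πd²/4)·L = 8280 × 7.0686×10⁻⁶ m² × 0.50894 m = 0.029787 kg
f_n = ½√(k/m) = 0.5·√(6610.1/0.029787) = 0.5·√(2.2191e+05) = 235.54 Hz

236 Hz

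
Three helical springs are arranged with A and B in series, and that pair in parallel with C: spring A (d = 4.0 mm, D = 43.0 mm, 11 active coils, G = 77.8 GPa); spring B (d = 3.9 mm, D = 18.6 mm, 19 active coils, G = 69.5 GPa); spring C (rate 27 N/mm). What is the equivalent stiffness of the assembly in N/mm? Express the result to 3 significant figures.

29.4 N/mm

k_A = Gd⁴/(8D³N_a) = (77.8×10³)(4.0⁴)/(8·43.0³·11) = 2.8466 N/mm
k_B = Gd⁴/(8D³N_a) = (69.5×10³)(3.9⁴)/(8·18.6³·19) = 16.438 N/mm
Springs A,B series: k_AB = 1/(1/2.8466+1/16.438) = 2.4264 N/mm; parallel with C: k_eq = 2.4264+27 = 29.426 N/mm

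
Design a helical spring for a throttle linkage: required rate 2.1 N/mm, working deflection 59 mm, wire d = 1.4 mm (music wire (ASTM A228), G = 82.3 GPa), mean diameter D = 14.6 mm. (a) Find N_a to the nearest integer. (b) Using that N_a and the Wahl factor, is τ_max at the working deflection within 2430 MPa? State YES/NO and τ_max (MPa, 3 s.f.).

N_a = Gd⁴/(8D³k) = (82.3×10³)(1.4⁴)/(8·14.6³·2.1) = 6.047 → N_a = 6
Actual rate k = Gd⁴/(8D³·6) = 2.1165 N/mm
Working load F = kδ = 2.1165·59 = 124.87 N
C = 14.6/1.4 = 10.4286; K_W = (4C−1)/(4C−4)+0.615/C = 1.1385
τ_max = K_W·8FD/(πd³) = 1.1385·1691.9 = 1926.3 MPa
τ_max ≤ 2430 MPa → acceptable

(a) 6 coils; (b) YES, τ_max = 1930 MPa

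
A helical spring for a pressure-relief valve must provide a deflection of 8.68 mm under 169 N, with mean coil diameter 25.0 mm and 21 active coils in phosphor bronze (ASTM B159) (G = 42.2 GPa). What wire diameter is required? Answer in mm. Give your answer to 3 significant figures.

Required rate k = F/δ = 169/8.68 = 19.47 N/mm
d = (8D³N_a·k / G)^(1/4) = (8·25.0³·21·19.47 / (42.2×10³))^0.25
  = (1211.1)^0.25 = 5.8992 mm

5.90 mm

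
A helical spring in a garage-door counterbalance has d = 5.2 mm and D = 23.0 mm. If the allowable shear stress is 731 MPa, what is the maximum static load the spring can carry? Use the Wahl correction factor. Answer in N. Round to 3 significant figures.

C = D/d = 23.0/5.2 = 4.4231
K_W = (4C−1)/(4C−4) + 0.615/C = 16.692/13.692 + 0.1390 = 1.3581
τ_max = K·8FD/(πd³) → F_max = τ_allow·πd³/(8DK)
F_max = 731·π·5.2³/(8·23.0·1.3581) = 3.2291e+05/249.9 = 1292.2 N

1290 N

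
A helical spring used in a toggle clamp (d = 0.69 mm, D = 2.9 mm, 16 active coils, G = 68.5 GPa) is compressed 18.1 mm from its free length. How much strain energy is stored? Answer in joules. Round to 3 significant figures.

0.815 J

k = Gd⁴/(8D³N_a) = (68.5×10³)(0.69⁴)/(8·2.9³·16) = 4.9737 N/mm
U = ½kδ² = 0.5 × 4.9737 × 18.1² = 814.72 N·mm = 0.81472 J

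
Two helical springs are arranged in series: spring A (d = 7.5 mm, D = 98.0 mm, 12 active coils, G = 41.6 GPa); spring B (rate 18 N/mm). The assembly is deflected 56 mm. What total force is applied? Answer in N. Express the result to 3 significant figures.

75.5 N

k_A = Gd⁴/(8D³N_a) = (41.6×10³)(7.5⁴)/(8·98.0³·12) = 1.4568 N/mm
Series: 1/k_eq = 1/1.4568 + 1/18 = 0.74201; k_eq = 1.3477 N/mm
F = k_eq·δ = 1.3477·56 = 75.471 N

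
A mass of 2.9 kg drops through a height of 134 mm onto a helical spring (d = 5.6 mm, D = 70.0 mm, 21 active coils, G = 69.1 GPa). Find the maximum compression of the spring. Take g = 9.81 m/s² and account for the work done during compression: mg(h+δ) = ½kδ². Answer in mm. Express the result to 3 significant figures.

108 mm

k = Gd⁴/(8D³N_a) = (69.1×10³)(5.6⁴)/(8·70.0³·21) = 1.1793 N/mm
W = mg = 2.9 × 9.81 = 28.449 N
½kδ² − Wδ − Wh = 0 → δ = (W + √(W² + 2kWh))/k
δ = (28.449 + √(809.35 + 8991.43))/1.1793 = (28.449 + 98.999)/1.1793 = 108.07 mm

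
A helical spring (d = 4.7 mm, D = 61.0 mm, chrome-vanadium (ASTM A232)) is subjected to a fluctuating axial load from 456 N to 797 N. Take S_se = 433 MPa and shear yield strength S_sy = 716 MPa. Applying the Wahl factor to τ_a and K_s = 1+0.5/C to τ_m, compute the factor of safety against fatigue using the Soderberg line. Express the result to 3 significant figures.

0.497

C = D/d = 61.0/4.7 = 12.9787; K_W = (4C−1)/(4C−4)+0.615/C = 1.1100; K_s = 1+0.5/C = 1.0385
F_a = (F_max−F_min)/2 = 170.5 N; F_m = (F_max+F_min)/2 = 626.5 N
τ_a = K_W·8F_aD/(πd³) = 1.1100 × 255.09 = 283.15 MPa
τ_m = K_s·8F_mD/(πd³) = 1.0385 × 937.34 = 973.45 MPa
Soderberg: 1/n_f = τ_a/S_se + τ_m/S_sy = 283.15/433 + 973.45/716 = 0.65393 + 1.35957 = 2.0135
n_f = 1/2.0135 = 0.4966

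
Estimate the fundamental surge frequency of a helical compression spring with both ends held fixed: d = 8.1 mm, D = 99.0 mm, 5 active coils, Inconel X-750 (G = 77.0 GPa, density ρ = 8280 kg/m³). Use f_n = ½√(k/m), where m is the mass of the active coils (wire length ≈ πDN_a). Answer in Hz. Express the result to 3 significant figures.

56.7 Hz

k = Gd⁴/(8D³N_a) = (77.0×10³)(8.1⁴)/(8·99.0³·5) = 8.5401 N/mm = 8540.1 N/m
Wire length L = πDN_a = π·99.0·5 = 1555.1 mm
m = ρ·(πd²/4)·L = 8280 × 51.53×10⁻⁶ m² × 1.5551 m = 0.66351 kg
f_n = ½√(k/m) = 0.5·√(8540.1/0.66351) = 0.5·√(12871) = 56.726 Hz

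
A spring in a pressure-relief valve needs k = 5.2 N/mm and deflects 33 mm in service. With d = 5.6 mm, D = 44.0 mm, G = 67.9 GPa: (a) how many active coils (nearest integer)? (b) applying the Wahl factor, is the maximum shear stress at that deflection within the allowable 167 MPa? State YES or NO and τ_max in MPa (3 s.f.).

N_a = Gd⁴/(8D³k) = (67.9×10³)(5.6⁴)/(8·44.0³·5.2) = 18.84 → N_a = 19
Actual rate k = Gd⁴/(8D³·19) = 5.1573 N/mm
Working load F = kδ = 5.1573·33 = 170.19 N
C = 44.0/5.6 = 7.8571; K_W = (4C−1)/(4C−4)+0.615/C = 1.1876
τ_max = K_W·8FD/(πd³) = 1.1876·108.58 = 128.96 MPa
τ_max ≤ 167 MPa → acceptable

(a) 19 coils; (b) YES, τ_max = 129 MPa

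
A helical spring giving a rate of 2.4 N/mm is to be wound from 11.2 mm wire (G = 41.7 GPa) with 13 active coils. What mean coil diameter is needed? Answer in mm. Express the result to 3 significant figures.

D = (Gd⁴/(8N_a·k))^(1/3) = (41.7×10³·11.2⁴/(8·13·2.4))^(1/3)
  = (2.62884e+06)^(1/3) = 138.0134 mm

138 mm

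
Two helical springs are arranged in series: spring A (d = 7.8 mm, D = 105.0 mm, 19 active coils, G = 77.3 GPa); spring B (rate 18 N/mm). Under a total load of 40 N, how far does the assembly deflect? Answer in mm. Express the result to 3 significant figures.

26.8 mm

k_A = Gd⁴/(8D³N_a) = (77.3×10³)(7.8⁴)/(8·105.0³·19) = 1.6261 N/mm
Series: 1/k_eq = 1/1.6261 + 1/18 = 0.67053; k_eq = 1.4914 N/mm
δ = F/k_eq = 40/1.4914 = 26.821 mm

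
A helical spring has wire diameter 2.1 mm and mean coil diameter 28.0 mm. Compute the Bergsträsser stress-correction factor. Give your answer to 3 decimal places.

C = D/d = 28.0/2.1 = 13.3333
K_B = (4C+2)/(4C−3) = 55.333/50.333 = 1.0993

1.099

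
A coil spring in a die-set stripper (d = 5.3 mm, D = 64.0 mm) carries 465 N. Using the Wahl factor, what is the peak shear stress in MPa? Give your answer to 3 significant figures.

569 MPa

Spring index C = D/d = 64.0/5.3 = 12.0755
K_W = (4C−1)/(4C−4) + 0.615/C = 47.302/44.302 + 0.0509 = 1.1186
τ₀ = 8FD/(πd³) = 8·465·64.0/(π·5.3³) = 238080/467.71 = 509.03 MPa
τ_max = K·τ₀ = 1.1186 × 509.03 = 569.43 MPa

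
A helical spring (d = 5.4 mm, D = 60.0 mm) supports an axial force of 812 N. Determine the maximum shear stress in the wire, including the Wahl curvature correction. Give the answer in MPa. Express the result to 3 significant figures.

Spring index C = D/d = 60.0/5.4 = 11.1111
K_W = (4C−1)/(4C−4) + 0.615/C = 43.444/40.444 + 0.0554 = 1.1295
τ₀ = 8FD/(πd³) = 8·812·60.0/(π·5.4³) = 389760/494.69 = 787.89 MPa
τ_max = K·τ₀ = 1.1295 × 787.89 = 889.94 MPa

890 MPa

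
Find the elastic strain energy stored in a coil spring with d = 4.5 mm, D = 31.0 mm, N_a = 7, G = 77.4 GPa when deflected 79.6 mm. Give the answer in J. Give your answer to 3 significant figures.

k = Gd⁴/(8D³N_a) = (77.4×10³)(4.5⁴)/(8·31.0³·7) = 19.025 N/mm
U = ½kδ² = 0.5 × 19.025 × 79.6² = 60272 N·mm = 60.272 J

60.3 J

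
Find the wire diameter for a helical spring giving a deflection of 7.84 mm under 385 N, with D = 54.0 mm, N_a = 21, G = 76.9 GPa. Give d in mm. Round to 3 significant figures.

Required rate k = F/δ = 385/7.84 = 49.107 N/mm
d = (8D³N_a·k / G)^(1/4) = (8·54.0³·21·49.107 / (76.9×10³))^0.25
  = (16893)^0.25 = 11.4006 mm

11.4 mm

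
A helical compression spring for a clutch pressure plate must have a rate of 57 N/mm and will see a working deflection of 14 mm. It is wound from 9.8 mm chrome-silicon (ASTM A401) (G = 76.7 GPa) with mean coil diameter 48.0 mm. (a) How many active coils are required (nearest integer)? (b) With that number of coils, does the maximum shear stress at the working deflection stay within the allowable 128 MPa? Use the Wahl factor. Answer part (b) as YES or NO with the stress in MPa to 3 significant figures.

N_a = Gd⁴/(8D³k) = (76.7×10³)(9.8⁴)/(8·48.0³·57) = 14.03 → N_a = 14
Actual rate k = Gd⁴/(8D³·14) = 57.116 N/mm
Working load F = kδ = 57.116·14 = 799.62 N
C = 48.0/9.8 = 4.8980; K_W = (4C−1)/(4C−4)+0.615/C = 1.3180
τ_max = K_W·8FD/(πd³) = 1.3180·103.85 = 136.87 MPa
τ_max > 128 MPa → exceeds allowable

(a) 14 coils; (b) NO, τ_max = 137 MPa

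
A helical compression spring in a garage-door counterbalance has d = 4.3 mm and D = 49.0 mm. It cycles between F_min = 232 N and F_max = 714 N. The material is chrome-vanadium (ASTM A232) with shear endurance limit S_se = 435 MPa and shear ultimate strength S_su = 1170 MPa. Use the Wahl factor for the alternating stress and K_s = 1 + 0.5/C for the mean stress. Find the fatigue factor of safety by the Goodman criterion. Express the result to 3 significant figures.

C = D/d = 49.0/4.3 = 11.3953; K_W = (4C−1)/(4C−4)+0.615/C = 1.1261; K_s = 1+0.5/C = 1.0439
F_a = (F_max−F_min)/2 = 241 N; F_m = (F_max+F_min)/2 = 473 N
τ_a = K_W·8F_aD/(πd³) = 1.1261 × 378.22 = 425.92 MPa
τ_m = K_s·8F_mD/(πd³) = 1.0439 × 742.32 = 774.89 MPa
Goodman: 1/n_f = τ_a/S_se + τ_m/S_su = 425.92/435 + 774.89/1170 = 0.97913 + 0.66230 = 1.6414
n_f = 1/1.6414 = 0.6092

0.609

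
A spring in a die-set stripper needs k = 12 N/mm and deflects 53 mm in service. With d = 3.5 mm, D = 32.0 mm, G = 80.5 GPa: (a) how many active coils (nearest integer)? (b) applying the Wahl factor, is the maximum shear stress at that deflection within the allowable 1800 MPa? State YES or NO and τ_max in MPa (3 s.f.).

N_a = Gd⁴/(8D³k) = (80.5×10³)(3.5⁴)/(8·32.0³·12) = 3.84 → N_a = 4
Actual rate k = Gd⁴/(8D³·4) = 11.52 N/mm
Working load F = kδ = 11.52·53 = 610.58 N
C = 32.0/3.5 = 9.1429; K_W = (4C−1)/(4C−4)+0.615/C = 1.1594
τ_max = K_W·8FD/(πd³) = 1.1594·1160.5 = 1345.4 MPa
τ_max ≤ 1800 MPa → acceptable

(a) 4 coils; (b) YES, τ_max = 1350 MPa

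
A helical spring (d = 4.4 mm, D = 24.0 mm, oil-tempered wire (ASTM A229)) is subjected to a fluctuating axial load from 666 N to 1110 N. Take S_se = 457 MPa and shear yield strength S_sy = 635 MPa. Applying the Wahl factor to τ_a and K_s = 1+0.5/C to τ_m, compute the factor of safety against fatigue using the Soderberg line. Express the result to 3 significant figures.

0.649

C = D/d = 24.0/4.4 = 5.4545; K_W = (4C−1)/(4C−4)+0.615/C = 1.2811; K_s = 1+0.5/C = 1.0917
F_a = (F_max−F_min)/2 = 222 N; F_m = (F_max+F_min)/2 = 888 N
τ_a = K_W·8F_aD/(πd³) = 1.2811 × 159.27 = 204.05 MPa
τ_m = K_s·8F_mD/(πd³) = 1.0917 × 637.1 = 695.5 MPa
Soderberg: 1/n_f = τ_a/S_se + τ_m/S_sy = 204.05/457 + 695.5/635 = 0.44650 + 1.09527 = 1.5418
n_f = 1/1.5418 = 0.6486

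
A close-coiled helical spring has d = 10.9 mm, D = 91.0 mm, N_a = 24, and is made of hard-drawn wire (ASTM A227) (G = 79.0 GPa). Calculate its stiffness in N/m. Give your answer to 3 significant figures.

k = Gd⁴/(8D³N_a) = (79.0×10³ × 10.9⁴) / (8 × 91.0³ × 24)
  = 1.11515e+09 / 1.44686e+08 = 7.7074 N/mm = 7707.4 N/m

7710 N/m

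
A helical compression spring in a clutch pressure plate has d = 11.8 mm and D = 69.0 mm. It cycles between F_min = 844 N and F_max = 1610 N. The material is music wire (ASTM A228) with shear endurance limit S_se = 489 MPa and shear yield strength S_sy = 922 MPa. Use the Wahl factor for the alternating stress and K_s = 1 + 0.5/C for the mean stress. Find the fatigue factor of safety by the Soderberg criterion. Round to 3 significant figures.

3.85

C = D/d = 69.0/11.8 = 5.8475; K_W = (4C−1)/(4C−4)+0.615/C = 1.2599; K_s = 1+0.5/C = 1.0855
F_a = (F_max−F_min)/2 = 383 N; F_m = (F_max+F_min)/2 = 1227 N
τ_a = K_W·8F_aD/(πd³) = 1.2599 × 40.958 = 51.603 MPa
τ_m = K_s·8F_mD/(πd³) = 1.0855 × 131.22 = 142.44 MPa
Soderberg: 1/n_f = τ_a/S_se + τ_m/S_sy = 51.603/489 + 142.44/922 = 0.10553 + 0.15449 = 0.26001
n_f = 1/0.26001 = 3.846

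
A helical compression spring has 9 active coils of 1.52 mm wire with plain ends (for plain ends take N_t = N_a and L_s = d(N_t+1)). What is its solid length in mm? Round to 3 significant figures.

15.2 mm

plain ends: N_t = N_a = 9
L_s = d·(N_t+1) = 1.52 × 10 = 15.2 mm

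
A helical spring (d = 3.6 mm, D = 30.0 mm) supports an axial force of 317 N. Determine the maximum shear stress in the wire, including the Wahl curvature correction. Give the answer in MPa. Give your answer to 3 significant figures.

Spring index C = D/d = 30.0/3.6 = 8.3333
K_W = (4C−1)/(4C−4) + 0.615/C = 32.333/29.333 + 0.0738 = 1.1761
τ₀ = 8FD/(πd³) = 8·317·30.0/(π·3.6³) = 76080/146.57 = 519.05 MPa
τ_max = K·τ₀ = 1.1761 × 519.05 = 610.45 MPa

610 MPa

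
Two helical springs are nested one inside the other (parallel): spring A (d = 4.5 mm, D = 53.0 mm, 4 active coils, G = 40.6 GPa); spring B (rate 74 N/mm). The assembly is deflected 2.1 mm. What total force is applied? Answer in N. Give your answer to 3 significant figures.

163 N

k_A = Gd⁴/(8D³N_a) = (40.6×10³)(4.5⁴)/(8·53.0³·4) = 3.4946 N/mm
Parallel: k_eq = 3.4946 + 74 = 77.495 N/mm
F = k_eq·δ = 77.495·2.1 = 162.74 N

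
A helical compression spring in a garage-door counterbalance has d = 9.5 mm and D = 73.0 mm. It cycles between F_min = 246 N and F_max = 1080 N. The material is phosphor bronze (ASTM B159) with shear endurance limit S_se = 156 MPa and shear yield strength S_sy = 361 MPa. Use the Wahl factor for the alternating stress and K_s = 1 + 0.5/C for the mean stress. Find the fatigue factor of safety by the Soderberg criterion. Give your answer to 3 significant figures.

C = D/d = 73.0/9.5 = 7.6842; K_W = (4C−1)/(4C−4)+0.615/C = 1.1922; K_s = 1+0.5/C = 1.0651
F_a = (F_max−F_min)/2 = 417 N; F_m = (F_max+F_min)/2 = 663 N
τ_a = K_W·8F_aD/(πd³) = 1.1922 × 90.412 = 107.79 MPa
τ_m = K_s·8F_mD/(πd³) = 1.0651 × 143.75 = 153.1 MPa
Soderberg: 1/n_f = τ_a/S_se + τ_m/S_sy = 107.79/156 + 153.1/361 = 0.69098 + 0.42411 = 1.1151
n_f = 1/1.1151 = 0.8968

0.897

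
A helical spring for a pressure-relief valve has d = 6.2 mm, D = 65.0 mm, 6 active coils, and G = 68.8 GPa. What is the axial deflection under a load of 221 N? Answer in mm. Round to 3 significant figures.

k = Gd⁴/(8D³N_a) = (68.8×10³)(6.2⁴)/(8·65.0³·6) = 7.7121 N/mm
δ = F/k = 221 / 7.7121 = 28.656 mm

28.7 mm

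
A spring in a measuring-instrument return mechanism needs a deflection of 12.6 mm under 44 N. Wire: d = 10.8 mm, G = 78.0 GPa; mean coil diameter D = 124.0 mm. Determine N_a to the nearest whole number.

20

Required rate k = F/δ = 44/12.6 = 3.4921 N/mm
N_a = Gd⁴/(8D³k) = (78.0×10³ × 10.8⁴)/(8 × 124.0³ × 3.4921)
    = 1.06118e+09 / 5.32644e+07 = 19.92 → 20 coils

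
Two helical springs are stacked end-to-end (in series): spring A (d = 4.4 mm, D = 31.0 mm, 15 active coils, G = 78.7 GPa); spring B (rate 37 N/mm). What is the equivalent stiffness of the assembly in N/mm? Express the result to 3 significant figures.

6.75 N/mm

k_A = Gd⁴/(8D³N_a) = (78.7×10³)(4.4⁴)/(8·31.0³·15) = 8.2512 N/mm
Series: 1/k_eq = 1/8.2512 + 1/37 = 0.14822; k_eq = 6.7467 N/mm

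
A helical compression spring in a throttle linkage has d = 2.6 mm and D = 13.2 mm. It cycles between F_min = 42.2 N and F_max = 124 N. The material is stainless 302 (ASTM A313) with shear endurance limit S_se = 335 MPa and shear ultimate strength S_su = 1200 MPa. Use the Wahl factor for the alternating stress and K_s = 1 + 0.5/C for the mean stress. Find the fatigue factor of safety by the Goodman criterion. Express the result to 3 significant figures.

C = D/d = 13.2/2.6 = 5.0769; K_W = (4C−1)/(4C−4)+0.615/C = 1.3051; K_s = 1+0.5/C = 1.0985
F_a = (F_max−F_min)/2 = 40.9 N; F_m = (F_max+F_min)/2 = 83.1 N
τ_a = K_W·8F_aD/(πd³) = 1.3051 × 78.22 = 102.08 MPa
τ_m = K_s·8F_mD/(πd³) = 1.0985 × 158.93 = 174.58 MPa
Goodman: 1/n_f = τ_a/S_se + τ_m/S_su = 102.08/335 + 174.58/1200 = 0.30473 + 0.14548 = 0.45021
n_f = 1/0.45021 = 2.221

2.22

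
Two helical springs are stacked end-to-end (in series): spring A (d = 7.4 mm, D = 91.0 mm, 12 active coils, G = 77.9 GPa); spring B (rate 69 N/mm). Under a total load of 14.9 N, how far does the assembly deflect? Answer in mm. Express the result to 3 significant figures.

4.83 mm

k_A = Gd⁴/(8D³N_a) = (77.9×10³)(7.4⁴)/(8·91.0³·12) = 3.229 N/mm
Series: 1/k_eq = 1/3.229 + 1/69 = 0.32419; k_eq = 3.0847 N/mm
δ = F/k_eq = 14.9/3.0847 = 4.8304 mm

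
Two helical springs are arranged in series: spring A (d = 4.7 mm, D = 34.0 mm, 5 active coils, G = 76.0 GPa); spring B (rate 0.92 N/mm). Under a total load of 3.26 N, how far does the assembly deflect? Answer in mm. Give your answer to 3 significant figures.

3.68 mm

k_A = Gd⁴/(8D³N_a) = (76.0×10³)(4.7⁴)/(8·34.0³·5) = 23.589 N/mm
Series: 1/k_eq = 1/23.589 + 1/0.92 = 1.1293; k_eq = 0.88547 N/mm
δ = F/k_eq = 3.26/0.88547 = 3.6817 mm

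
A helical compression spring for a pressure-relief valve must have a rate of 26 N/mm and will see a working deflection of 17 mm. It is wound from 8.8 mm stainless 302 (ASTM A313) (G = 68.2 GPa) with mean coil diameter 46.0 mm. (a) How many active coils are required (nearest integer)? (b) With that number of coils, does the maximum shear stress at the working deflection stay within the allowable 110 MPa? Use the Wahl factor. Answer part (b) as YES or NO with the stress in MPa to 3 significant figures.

N_a = Gd⁴/(8D³k) = (68.2×10³)(8.8⁴)/(8·46.0³·26) = 20.2 → N_a = 20
Actual rate k = Gd⁴/(8D³·20) = 26.262 N/mm
Working load F = kδ = 26.262·17 = 446.45 N
C = 46.0/8.8 = 5.2273; K_W = (4C−1)/(4C−4)+0.615/C = 1.2951
τ_max = K_W·8FD/(πd³) = 1.2951·76.74 = 99.383 MPa
τ_max ≤ 110 MPa → acceptable

(a) 20 coils; (b) YES, τ_max = 99.4 MPa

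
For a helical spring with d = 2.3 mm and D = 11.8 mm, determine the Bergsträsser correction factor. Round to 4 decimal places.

1.2854

C = D/d = 11.8/2.3 = 5.1304
K_B = (4C+2)/(4C−3) = 22.522/17.522 = 1.2854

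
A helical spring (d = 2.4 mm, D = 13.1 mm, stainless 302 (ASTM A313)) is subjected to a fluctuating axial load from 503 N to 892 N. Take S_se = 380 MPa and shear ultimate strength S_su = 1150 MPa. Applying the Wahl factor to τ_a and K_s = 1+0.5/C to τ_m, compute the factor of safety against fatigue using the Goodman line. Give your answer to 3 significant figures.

0.314

C = D/d = 13.1/2.4 = 5.4583; K_W = (4C−1)/(4C−4)+0.615/C = 1.2809; K_s = 1+0.5/C = 1.0916
F_a = (F_max−F_min)/2 = 194.5 N; F_m = (F_max+F_min)/2 = 697.5 N
τ_a = K_W·8F_aD/(πd³) = 1.2809 × 469.35 = 601.19 MPa
τ_m = K_s·8F_mD/(πd³) = 1.0916 × 1683.1 = 1837.3 MPa
Goodman: 1/n_f = τ_a/S_se + τ_m/S_su = 601.19/380 + 1837.3/1150 = 1.58208 + 1.59768 = 3.1798
n_f = 1/3.1798 = 0.3145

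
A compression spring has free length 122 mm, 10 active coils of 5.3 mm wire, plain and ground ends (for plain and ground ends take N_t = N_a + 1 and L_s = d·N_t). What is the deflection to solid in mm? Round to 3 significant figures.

63.7 mm

N_t = 11; L_s = 5.3·11 = 58.3 mm
δ_solid = L₀ − L_s = 122 − 58.3 = 63.7 mm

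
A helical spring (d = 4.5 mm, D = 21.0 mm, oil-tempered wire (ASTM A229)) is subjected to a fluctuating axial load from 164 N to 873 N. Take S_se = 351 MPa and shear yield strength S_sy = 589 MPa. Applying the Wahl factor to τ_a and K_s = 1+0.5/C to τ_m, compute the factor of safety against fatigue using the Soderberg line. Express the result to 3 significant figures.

C = D/d = 21.0/4.5 = 4.6667; K_W = (4C−1)/(4C−4)+0.615/C = 1.3363; K_s = 1+0.5/C = 1.1071
F_a = (F_max−F_min)/2 = 354.5 N; F_m = (F_max+F_min)/2 = 518.5 N
τ_a = K_W·8F_aD/(πd³) = 1.3363 × 208.04 = 278 MPa
τ_m = K_s·8F_mD/(πd³) = 1.1071 × 304.28 = 336.88 MPa
Soderberg: 1/n_f = τ_a/S_se + τ_m/S_sy = 278/351 + 336.88/589 = 0.79204 + 0.57195 = 1.364
n_f = 1/1.364 = 0.7331

0.733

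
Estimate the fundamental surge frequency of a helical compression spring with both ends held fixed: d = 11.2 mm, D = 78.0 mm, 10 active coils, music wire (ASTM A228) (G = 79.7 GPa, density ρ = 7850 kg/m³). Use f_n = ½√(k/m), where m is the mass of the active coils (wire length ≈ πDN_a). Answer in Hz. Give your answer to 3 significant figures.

k = Gd⁴/(8D³N_a) = (79.7×10³)(11.2⁴)/(8·78.0³·10) = 33.034 N/mm = 33034 N/m
Wire length L = πDN_a = π·78.0·10 = 2450.4 mm
m = ρ·(πd²/4)·L = 7850 × 98.52×10⁻⁶ m² × 2.4504 m = 1.8951 kg
f_n = ½√(k/m) = 0.5·√(33034/1.8951) = 0.5·√(17431) = 66.013 Hz

66.0 Hz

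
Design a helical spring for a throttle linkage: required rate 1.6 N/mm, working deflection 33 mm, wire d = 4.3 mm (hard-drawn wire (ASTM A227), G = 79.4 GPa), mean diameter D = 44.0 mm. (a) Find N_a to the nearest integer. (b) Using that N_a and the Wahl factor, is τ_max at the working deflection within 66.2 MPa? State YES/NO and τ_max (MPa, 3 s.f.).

(a) 25 coils; (b) NO, τ_max = 84.6 MPa

N_a = Gd⁴/(8D³k) = (79.4×10³)(4.3⁴)/(8·44.0³·1.6) = 24.9 → N_a = 25
Actual rate k = Gd⁴/(8D³·25) = 1.5933 N/mm
Working load F = kδ = 1.5933·33 = 52.58 N
C = 44.0/4.3 = 10.2326; K_W = (4C−1)/(4C−4)+0.615/C = 1.1413
τ_max = K_W·8FD/(πd³) = 1.1413·74.098 = 84.571 MPa
τ_max > 66.2 MPa → exceeds allowable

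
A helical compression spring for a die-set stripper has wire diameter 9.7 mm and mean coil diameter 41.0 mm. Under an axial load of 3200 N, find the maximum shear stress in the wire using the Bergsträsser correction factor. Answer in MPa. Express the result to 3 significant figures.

Spring index C = D/d = 41.0/9.7 = 4.2268
K_B = (4C+2)/(4C−3) = 18.907/13.907 = 1.3595
τ₀ = 8FD/(πd³) = 8·3200·41.0/(π·9.7³) = 1.0496e+06/2867.2 = 366.07 MPa
τ_max = K·τ₀ = 1.3595 × 366.07 = 497.68 MPa

498 MPa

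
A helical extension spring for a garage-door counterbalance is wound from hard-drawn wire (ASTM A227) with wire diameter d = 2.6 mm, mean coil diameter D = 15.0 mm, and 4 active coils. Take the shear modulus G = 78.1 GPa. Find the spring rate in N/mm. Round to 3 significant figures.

k = Gd⁴/(8D³N_a) = (78.1×10³ × 2.6⁴) / (8 × 15.0³ × 4)
  = 3.56898e+06 / 108000 = 33.046 N/mm

33.0 N/mm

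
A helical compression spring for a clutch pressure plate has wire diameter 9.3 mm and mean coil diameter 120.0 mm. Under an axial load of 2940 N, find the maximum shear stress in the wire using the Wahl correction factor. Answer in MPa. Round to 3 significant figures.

Spring index C = D/d = 120.0/9.3 = 12.9032
K_W = (4C−1)/(4C−4) + 0.615/C = 50.613/47.613 + 0.0477 = 1.1107
τ₀ = 8FD/(πd³) = 8·2940·120.0/(π·9.3³) = 2.8224e+06/2527 = 1116.9 MPa
τ_max = K·τ₀ = 1.1107 × 1116.9 = 1240.5 MPa

1240 MPa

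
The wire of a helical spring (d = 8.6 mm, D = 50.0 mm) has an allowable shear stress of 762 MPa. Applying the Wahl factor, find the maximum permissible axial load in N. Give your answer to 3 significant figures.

3020 N

C = D/d = 50.0/8.6 = 5.8140
K_W = (4C−1)/(4C−4) + 0.615/C = 22.256/19.256 + 0.1058 = 1.2616
τ_max = K·8FD/(πd³) → F_max = τ_allow·πd³/(8DK)
F_max = 762·π·8.6³/(8·50.0·1.2616) = 1.5227e+06/504.63 = 3017.4 N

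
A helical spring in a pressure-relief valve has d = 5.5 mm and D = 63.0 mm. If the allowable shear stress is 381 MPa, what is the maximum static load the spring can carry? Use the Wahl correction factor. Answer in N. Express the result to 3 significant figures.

351 N

C = D/d = 63.0/5.5 = 11.4545
K_W = (4C−1)/(4C−4) + 0.615/C = 44.818/41.818 + 0.0537 = 1.1254
τ_max = K·8FD/(πd³) → F_max = τ_allow·πd³/(8DK)
F_max = 381·π·5.5³/(8·63.0·1.1254) = 1.9914e+05/567.22 = 351.09 N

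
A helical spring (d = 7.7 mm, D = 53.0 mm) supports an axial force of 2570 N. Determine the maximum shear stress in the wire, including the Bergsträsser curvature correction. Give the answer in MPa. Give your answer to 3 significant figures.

Spring index C = D/d = 53.0/7.7 = 6.8831
K_B = (4C+2)/(4C−3) = 29.532/24.532 = 1.2038
τ₀ = 8FD/(πd³) = 8·2570·53.0/(π·7.7³) = 1.08968e+06/1434.2 = 759.76 MPa
τ_max = K·τ₀ = 1.2038 × 759.76 = 914.61 MPa

915 MPa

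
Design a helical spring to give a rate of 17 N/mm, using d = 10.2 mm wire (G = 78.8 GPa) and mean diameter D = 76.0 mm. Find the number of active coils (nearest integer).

N_a = Gd⁴/(8D³k) = (78.8×10³ × 10.2⁴)/(8 × 76.0³ × 17)
    = 8.52957e+08 / 5.97007e+07 = 14.29 → 14 coils

14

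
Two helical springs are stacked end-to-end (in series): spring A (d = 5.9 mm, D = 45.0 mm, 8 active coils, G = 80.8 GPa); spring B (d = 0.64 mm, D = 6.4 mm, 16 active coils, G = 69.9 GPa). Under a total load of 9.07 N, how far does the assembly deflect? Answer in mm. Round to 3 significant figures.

k_A = Gd⁴/(8D³N_a) = (80.8×10³)(5.9⁴)/(8·45.0³·8) = 16.788 N/mm
k_B = Gd⁴/(8D³N_a) = (69.9×10³)(0.64⁴)/(8·6.4³·16) = 0.3495 N/mm
Series: 1/k_eq = 1/16.788 + 1/0.3495 = 2.9208; k_eq = 0.34237 N/mm
δ = F/k_eq = 9.07/0.34237 = 26.492 mm

26.5 mm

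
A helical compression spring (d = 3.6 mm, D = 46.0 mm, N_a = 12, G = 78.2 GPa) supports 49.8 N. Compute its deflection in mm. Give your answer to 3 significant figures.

k = Gd⁴/(8D³N_a) = (78.2×10³)(3.6⁴)/(8·46.0³·12) = 1.4056 N/mm
δ = F/k = 49.8 / 1.4056 = 35.429 mm

35.4 mm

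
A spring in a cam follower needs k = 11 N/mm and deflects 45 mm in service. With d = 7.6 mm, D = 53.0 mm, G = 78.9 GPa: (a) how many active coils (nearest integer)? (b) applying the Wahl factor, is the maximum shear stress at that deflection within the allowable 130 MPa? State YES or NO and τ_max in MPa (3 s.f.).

(a) 20 coils; (b) NO, τ_max = 186 MPa

N_a = Gd⁴/(8D³k) = (78.9×10³)(7.6⁴)/(8·53.0³·11) = 20.09 → N_a = 20
Actual rate k = Gd⁴/(8D³·20) = 11.051 N/mm
Working load F = kδ = 11.051·45 = 497.27 N
C = 53.0/7.6 = 6.9737; K_W = (4C−1)/(4C−4)+0.615/C = 1.2137
τ_max = K_W·8FD/(πd³) = 1.2137·152.89 = 185.57 MPa
τ_max > 130 MPa → exceeds allowable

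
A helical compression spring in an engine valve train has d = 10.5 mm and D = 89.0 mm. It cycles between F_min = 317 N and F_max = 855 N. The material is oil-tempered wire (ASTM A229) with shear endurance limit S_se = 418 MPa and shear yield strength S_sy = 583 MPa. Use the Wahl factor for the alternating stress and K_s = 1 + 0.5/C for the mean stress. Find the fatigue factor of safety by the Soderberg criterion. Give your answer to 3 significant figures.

C = D/d = 89.0/10.5 = 8.4762; K_W = (4C−1)/(4C−4)+0.615/C = 1.1729; K_s = 1+0.5/C = 1.0590
F_a = (F_max−F_min)/2 = 269 N; F_m = (F_max+F_min)/2 = 586 N
τ_a = K_W·8F_aD/(πd³) = 1.1729 × 52.664 = 61.768 MPa
τ_m = K_s·8F_mD/(πd³) = 1.0590 × 114.73 = 121.49 MPa
Soderberg: 1/n_f = τ_a/S_se + τ_m/S_sy = 61.768/418 + 121.49/583 = 0.14777 + 0.20839 = 0.35616
n_f = 1/0.35616 = 2.808

2.81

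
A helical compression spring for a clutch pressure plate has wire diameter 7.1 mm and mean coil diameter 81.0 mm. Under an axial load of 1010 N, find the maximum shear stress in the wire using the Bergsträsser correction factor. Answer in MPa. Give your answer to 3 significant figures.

650 MPa

Spring index C = D/d = 81.0/7.1 = 11.4085
K_B = (4C+2)/(4C−3) = 47.634/42.634 = 1.1173
τ₀ = 8FD/(πd³) = 8·1010·81.0/(π·7.1³) = 654480/1124.4 = 582.06 MPa
τ_max = K·τ₀ = 1.1173 × 582.06 = 650.33 MPa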